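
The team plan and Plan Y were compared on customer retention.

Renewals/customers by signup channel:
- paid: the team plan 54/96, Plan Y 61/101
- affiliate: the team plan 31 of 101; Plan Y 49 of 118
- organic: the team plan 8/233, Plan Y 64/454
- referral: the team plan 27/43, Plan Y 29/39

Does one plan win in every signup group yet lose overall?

Paid: the team plan 54/96 = 56.2%, Plan Y 61/101 = 60.4% → Plan Y
Affiliate: the team plan 31/101 = 30.7%, Plan Y 49/118 = 41.5% → Plan Y
Organic: the team plan 8/233 = 3.4%, Plan Y 64/454 = 14.1% → Plan Y
Referral: the team plan 27/43 = 62.8%, Plan Y 29/39 = 74.4% → Plan Y
Overall: the team plan 120/473 = 25.4%, Plan Y 203/712 = 28.5% → Plan Y
Plan Y wins overall and in every signup group — no reversal.

No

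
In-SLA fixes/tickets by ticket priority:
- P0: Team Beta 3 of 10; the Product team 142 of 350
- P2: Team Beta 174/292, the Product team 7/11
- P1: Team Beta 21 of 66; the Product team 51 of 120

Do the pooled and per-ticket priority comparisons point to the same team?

P0: Team Beta 3/10 = 30.0%, the Product team 142/350 = 40.6% → the Product team
P2: Team Beta 174/292 = 59.6%, the Product team 7/11 = 63.6% → the Product team
P1: Team Beta 21/66 = 31.8%, the Product team 51/120 = 42.5% → the Product team
Overall: Team Beta 198/368 = 53.8%, the Product team 200/481 = 41.6% → Team Beta
The Product team wins each ticket group but Team Beta wins overall — the comparison reverses. The Product team's tickets skew toward P0, which has a lower base rate.

No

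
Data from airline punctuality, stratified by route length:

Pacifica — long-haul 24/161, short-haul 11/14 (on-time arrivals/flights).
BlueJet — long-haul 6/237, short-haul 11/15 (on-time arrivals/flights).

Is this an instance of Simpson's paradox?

Long-haul: Pacifica 24/161 = 14.9%, BlueJet 6/237 = 2.5% → Pacifica
Short-haul: Pacifica 11/14 = 78.6%, BlueJet 11/15 = 73.3% → Pacifica
Overall: Pacifica 35/175 = 20.0%, BlueJet 17/252 = 6.7% → Pacifica
Pacifica wins overall and in every route group — no reversal.

No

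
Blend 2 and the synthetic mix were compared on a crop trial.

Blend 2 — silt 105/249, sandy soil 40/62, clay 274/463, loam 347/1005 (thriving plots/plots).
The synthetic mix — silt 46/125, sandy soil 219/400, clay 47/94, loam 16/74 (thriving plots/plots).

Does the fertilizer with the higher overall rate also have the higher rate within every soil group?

Silt: Blend 2 105/249 = 42.2%, the synthetic mix 46/125 = 36.8% → Blend 2
Sandy soil: Blend 2 40/62 = 64.5%, the synthetic mix 219/400 = 54.8% → Blend 2
Clay: Blend 2 274/463 = 59.2%, the synthetic mix 47/94 = 50.0% → Blend 2
Loam: Blend 2 347/1005 = 34.5%, the synthetic mix 16/74 = 21.6% → Blend 2
Overall: Blend 2 766/1779 = 43.1%, the synthetic mix 328/693 = 47.3% → the synthetic mix
Blend 2 wins each soil group but the synthetic mix wins overall — the comparison reverses. Blend 2's plots skew toward loam, which has a lower base rate.

No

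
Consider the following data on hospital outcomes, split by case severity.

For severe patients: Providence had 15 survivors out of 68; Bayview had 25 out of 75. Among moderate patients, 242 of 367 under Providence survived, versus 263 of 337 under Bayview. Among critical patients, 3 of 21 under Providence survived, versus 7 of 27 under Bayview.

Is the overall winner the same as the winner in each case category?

Severe: Providence 15/68 = 22.1%, Bayview 25/75 = 33.3% → Bayview
Moderate: Providence 242/367 = 65.9%, Bayview 263/337 = 78.0% → Bayview
Critical: Providence 3/21 = 14.3%, Bayview 7/27 = 25.9% → Bayview
Overall: Providence 260/456 = 57.0%, Bayview 295/439 = 67.2% → Bayview
Bayview wins overall and in every case group — no reversal.

Yes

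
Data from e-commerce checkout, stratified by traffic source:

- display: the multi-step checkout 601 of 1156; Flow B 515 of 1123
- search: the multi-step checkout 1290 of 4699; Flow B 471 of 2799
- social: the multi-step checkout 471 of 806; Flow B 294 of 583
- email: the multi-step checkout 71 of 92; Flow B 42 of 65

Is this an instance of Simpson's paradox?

Display: the multi-step checkout 601/1156 = 52.0%, Flow B 515/1123 = 45.9% → the multi-step checkout
Search: the multi-step checkout 1290/4699 = 27.5%, Flow B 471/2799 = 16.8% → the multi-step checkout
Social: the multi-step checkout 471/806 = 58.4%, Flow B 294/583 = 50.4% → the multi-step checkout
Email: the multi-step checkout 71/92 = 77.2%, Flow B 42/65 = 64.6% → the multi-step checkout
Overall: the multi-step checkout 2433/6753 = 36.0%, Flow B 1322/4570 = 28.9% → the multi-step checkout
The multi-step checkout wins overall and in every traffic group — no reversal.

No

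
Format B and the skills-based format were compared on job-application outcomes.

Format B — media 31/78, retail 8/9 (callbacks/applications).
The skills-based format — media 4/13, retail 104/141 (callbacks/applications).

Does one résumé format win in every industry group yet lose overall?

Yes

Media: Format B 31/78 = 39.7%, the skills-based format 4/13 = 30.8% → Format B
Retail: Format B 8/9 = 88.9%, the skills-based format 104/141 = 73.8% → Format B
Overall: Format B 39/87 = 44.8%, the skills-based format 108/154 = 70.1% → the skills-based format
Format B wins each industry group but the skills-based format wins overall — the comparison reverses. Format B's applications skew toward media, which has a lower base rate.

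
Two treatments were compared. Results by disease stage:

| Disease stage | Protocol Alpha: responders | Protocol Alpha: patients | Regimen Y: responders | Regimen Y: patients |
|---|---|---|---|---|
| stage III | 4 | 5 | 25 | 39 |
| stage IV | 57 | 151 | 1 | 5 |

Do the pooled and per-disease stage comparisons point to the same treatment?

No

Stage III: Protocol Alpha 4/5 = 80.0%, Regimen Y 25/39 = 64.1% → Protocol Alpha
Stage IV: Protocol Alpha 57/151 = 37.7%, Regimen Y 1/5 = 20.0% → Protocol Alpha
Overall: Protocol Alpha 61/156 = 39.1%, Regimen Y 26/44 = 59.1% → Regimen Y
Protocol Alpha wins each disease group but Regimen Y wins overall — the comparison reverses. Protocol Alpha's patients skew toward stage IV, which has a lower base rate.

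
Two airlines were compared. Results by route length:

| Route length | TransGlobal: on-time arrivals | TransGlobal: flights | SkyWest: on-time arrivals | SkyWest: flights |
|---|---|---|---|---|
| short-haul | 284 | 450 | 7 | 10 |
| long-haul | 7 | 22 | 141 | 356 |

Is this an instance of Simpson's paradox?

Yes

Short-haul: TransGlobal 284/450 = 63.1%, SkyWest 7/10 = 70.0% → SkyWest
Long-haul: TransGlobal 7/22 = 31.8%, SkyWest 141/356 = 39.6% → SkyWest
Overall: TransGlobal 291/472 = 61.7%, SkyWest 148/366 = 40.4% → TransGlobal
SkyWest wins each route group but TransGlobal wins overall — the comparison reverses. SkyWest's flights skew toward long-haul, which has a lower base rate.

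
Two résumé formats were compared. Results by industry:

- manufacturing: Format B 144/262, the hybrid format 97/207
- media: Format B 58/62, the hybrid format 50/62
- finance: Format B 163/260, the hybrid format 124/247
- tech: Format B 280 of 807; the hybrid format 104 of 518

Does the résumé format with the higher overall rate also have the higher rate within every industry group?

Yes

Manufacturing: Format B 144/262 = 55.0%, the hybrid format 97/207 = 46.9% → Format B
Media: Format B 58/62 = 93.5%, the hybrid format 50/62 = 80.6% → Format B
Finance: Format B 163/260 = 62.7%, the hybrid format 124/247 = 50.2% → Format B
Tech: Format B 280/807 = 34.7%, the hybrid format 104/518 = 20.1% → Format B
Overall: Format B 645/1391 = 46.4%, the hybrid format 375/1034 = 36.3% → Format B
Format B wins overall and in every industry group — no reversal.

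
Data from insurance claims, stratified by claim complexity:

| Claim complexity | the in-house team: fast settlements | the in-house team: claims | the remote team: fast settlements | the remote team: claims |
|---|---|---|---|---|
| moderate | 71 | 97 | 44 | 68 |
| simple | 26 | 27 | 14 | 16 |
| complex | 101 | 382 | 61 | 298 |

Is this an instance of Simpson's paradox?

No

Moderate: the in-house team 71/97 = 73.2%, the remote team 44/68 = 64.7% → the in-house team
Simple: the in-house team 26/27 = 96.3%, the remote team 14/16 = 87.5% → the in-house team
Complex: the in-house team 101/382 = 26.4%, the remote team 61/298 = 20.5% → the in-house team
Overall: the in-house team 198/506 = 39.1%, the remote team 119/382 = 31.2% → the in-house team
The in-house team wins overall and in every claim group — no reversal.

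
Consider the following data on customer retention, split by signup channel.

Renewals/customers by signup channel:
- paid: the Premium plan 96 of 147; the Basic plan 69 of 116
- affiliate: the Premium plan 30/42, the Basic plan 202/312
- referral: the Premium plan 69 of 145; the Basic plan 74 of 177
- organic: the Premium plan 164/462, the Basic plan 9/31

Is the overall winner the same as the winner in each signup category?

Paid: the Premium plan 96/147 = 65.3%, the Basic plan 69/116 = 59.5% → the Premium plan
Affiliate: the Premium plan 30/42 = 71.4%, the Basic plan 202/312 = 64.7% → the Premium plan
Referral: the Premium plan 69/145 = 47.6%, the Basic plan 74/177 = 41.8% → the Premium plan
Organic: the Premium plan 164/462 = 35.5%, the Basic plan 9/31 = 29.0% → the Premium plan
Overall: the Premium plan 359/796 = 45.1%, the Basic plan 354/636 = 55.7% → the Basic plan
The Premium plan wins each signup group but the Basic plan wins overall — the comparison reverses. The Premium plan's customers skew toward organic, which has a lower base rate.

No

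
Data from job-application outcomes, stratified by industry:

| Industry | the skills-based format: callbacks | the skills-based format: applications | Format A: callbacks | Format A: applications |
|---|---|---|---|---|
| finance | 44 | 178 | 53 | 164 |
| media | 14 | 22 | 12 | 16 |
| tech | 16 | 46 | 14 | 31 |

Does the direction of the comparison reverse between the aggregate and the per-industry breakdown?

No

Finance: the skills-based format 44/178 = 24.7%, Format A 53/164 = 32.3% → Format A
Media: the skills-based format 14/22 = 63.6%, Format A 12/16 = 75.0% → Format A
Tech: the skills-based format 16/46 = 34.8%, Format A 14/31 = 45.2% → Format A
Overall: the skills-based format 74/246 = 30.1%, Format A 79/211 = 37.4% → Format A
Format A wins overall and in every industry group — no reversal.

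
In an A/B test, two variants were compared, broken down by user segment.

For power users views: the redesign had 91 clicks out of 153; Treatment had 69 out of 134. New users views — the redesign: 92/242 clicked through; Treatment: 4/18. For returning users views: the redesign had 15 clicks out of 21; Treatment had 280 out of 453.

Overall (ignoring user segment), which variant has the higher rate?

Power users: the redesign 91/153 = 59.5%, Treatment 69/134 = 51.5% → the redesign
New users: the redesign 92/242 = 38.0%, Treatment 4/18 = 22.2% → the redesign
Returning users: the redesign 15/21 = 71.4%, Treatment 280/453 = 61.8% → the redesign
Overall: the redesign 198/416 = 47.6%, Treatment 353/605 = 58.3% → Treatment
(The redesign wins every user group but Treatment wins overall — the redesign's views skew toward the low-rate new users group.)

Treatment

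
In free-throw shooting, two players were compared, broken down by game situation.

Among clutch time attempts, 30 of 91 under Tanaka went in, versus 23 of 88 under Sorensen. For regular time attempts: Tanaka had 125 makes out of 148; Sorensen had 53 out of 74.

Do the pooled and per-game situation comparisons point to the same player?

Clutch time: Tanaka 30/91 = 33.0%, Sorensen 23/88 = 26.1% → Tanaka
Regular time: Tanaka 125/148 = 84.5%, Sorensen 53/74 = 71.6% → Tanaka
Overall: Tanaka 155/239 = 64.9%, Sorensen 76/162 = 46.9% → Tanaka
Tanaka wins overall and in every game group — no reversal.

Yes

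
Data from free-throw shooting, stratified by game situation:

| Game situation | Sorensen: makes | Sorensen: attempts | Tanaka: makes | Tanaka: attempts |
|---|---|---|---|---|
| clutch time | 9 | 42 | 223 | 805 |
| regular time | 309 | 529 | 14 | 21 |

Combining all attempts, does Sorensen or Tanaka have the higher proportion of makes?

Sorensen

Clutch time: Sorensen 9/42 = 21.4%, Tanaka 223/805 = 27.7% → Tanaka
Regular time: Sorensen 309/529 = 58.4%, Tanaka 14/21 = 66.7% → Tanaka
Overall: Sorensen 318/571 = 55.7%, Tanaka 237/826 = 28.7% → Sorensen
(Tanaka wins every game group but Sorensen wins overall — Tanaka's attempts skew toward the low-rate clutch time group.)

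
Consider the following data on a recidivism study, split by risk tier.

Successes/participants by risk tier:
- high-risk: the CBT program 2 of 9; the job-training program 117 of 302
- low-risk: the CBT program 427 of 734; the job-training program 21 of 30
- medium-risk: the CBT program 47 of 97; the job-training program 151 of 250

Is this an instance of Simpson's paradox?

High-risk: the CBT program 2/9 = 22.2%, the job-training program 117/302 = 38.7% → the job-training program
Low-risk: the CBT program 427/734 = 58.2%, the job-training program 21/30 = 70.0% → the job-training program
Medium-risk: the CBT program 47/97 = 48.5%, the job-training program 151/250 = 60.4% → the job-training program
Overall: the CBT program 476/840 = 56.7%, the job-training program 289/582 = 49.7% → the CBT program
The job-training program wins each risk group but the CBT program wins overall — the comparison reverses. The job-training program's participants skew toward high-risk, which has a lower base rate.

Yes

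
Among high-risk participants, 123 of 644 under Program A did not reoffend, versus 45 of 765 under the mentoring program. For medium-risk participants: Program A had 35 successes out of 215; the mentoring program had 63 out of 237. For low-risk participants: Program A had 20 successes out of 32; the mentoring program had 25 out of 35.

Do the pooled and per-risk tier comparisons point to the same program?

No

High-risk: Program A 123/644 = 19.1%, the mentoring program 45/765 = 5.9% → Program A
Medium-risk: Program A 35/215 = 16.3%, the mentoring program 63/237 = 26.6% → the mentoring program
Low-risk: Program A 20/32 = 62.5%, the mentoring program 25/35 = 71.4% → the mentoring program
Overall: Program A 178/891 = 20.0%, the mentoring program 133/1037 = 12.8% → Program A
Neither sweeps: Program A wins 1 of 3 groups, the mentoring program wins 2. Program A wins overall but not every group — no Simpson reversal.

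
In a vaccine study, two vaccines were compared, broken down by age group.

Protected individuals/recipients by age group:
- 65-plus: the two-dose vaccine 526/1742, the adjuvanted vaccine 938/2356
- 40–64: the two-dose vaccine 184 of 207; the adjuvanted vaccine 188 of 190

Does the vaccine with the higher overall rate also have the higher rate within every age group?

Yes

65-plus: the two-dose vaccine 526/1742 = 30.2%, the adjuvanted vaccine 938/2356 = 39.8% → the adjuvanted vaccine
40–64: the two-dose vaccine 184/207 = 88.9%, the adjuvanted vaccine 188/190 = 98.9% → the adjuvanted vaccine
Overall: the two-dose vaccine 710/1949 = 36.4%, the adjuvanted vaccine 1126/2546 = 44.2% → the adjuvanted vaccine
The adjuvanted vaccine wins overall and in every age group — no reversal.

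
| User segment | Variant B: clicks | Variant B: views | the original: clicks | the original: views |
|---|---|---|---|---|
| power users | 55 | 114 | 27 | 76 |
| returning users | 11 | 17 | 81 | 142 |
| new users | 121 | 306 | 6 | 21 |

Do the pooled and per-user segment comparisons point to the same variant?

Power users: Variant B 55/114 = 48.2%, the original 27/76 = 35.5% → Variant B
Returning users: Variant B 11/17 = 64.7%, the original 81/142 = 57.0% → Variant B
New users: Variant B 121/306 = 39.5%, the original 6/21 = 28.6% → Variant B
Overall: Variant B 187/437 = 42.8%, the original 114/239 = 47.7% → the original
Variant B wins each user group but the original wins overall — the comparison reverses. Variant B's views skew toward new users, which has a lower base rate.

No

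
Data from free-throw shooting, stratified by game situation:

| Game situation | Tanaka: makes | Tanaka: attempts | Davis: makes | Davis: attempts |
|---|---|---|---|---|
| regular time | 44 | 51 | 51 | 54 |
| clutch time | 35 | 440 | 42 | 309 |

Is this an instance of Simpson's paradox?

No

Regular time: Tanaka 44/51 = 86.3%, Davis 51/54 = 94.4% → Davis
Clutch time: Tanaka 35/440 = 8.0%, Davis 42/309 = 13.6% → Davis
Overall: Tanaka 79/491 = 16.1%, Davis 93/363 = 25.6% → Davis
Davis wins overall and in every game group — no reversal.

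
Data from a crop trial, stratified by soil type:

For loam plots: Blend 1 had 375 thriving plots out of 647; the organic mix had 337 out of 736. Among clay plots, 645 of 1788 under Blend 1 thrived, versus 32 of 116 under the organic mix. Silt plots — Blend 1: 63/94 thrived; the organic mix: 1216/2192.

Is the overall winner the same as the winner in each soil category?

Loam: Blend 1 375/647 = 58.0%, the organic mix 337/736 = 45.8% → Blend 1
Clay: Blend 1 645/1788 = 36.1%, the organic mix 32/116 = 27.6% → Blend 1
Silt: Blend 1 63/94 = 67.0%, the organic mix 1216/2192 = 55.5% → Blend 1
Overall: Blend 1 1083/2529 = 42.8%, the organic mix 1585/3044 = 52.1% → the organic mix
Blend 1 wins each soil group but the organic mix wins overall — the comparison reverses. Blend 1's plots skew toward clay, which has a lower base rate.

No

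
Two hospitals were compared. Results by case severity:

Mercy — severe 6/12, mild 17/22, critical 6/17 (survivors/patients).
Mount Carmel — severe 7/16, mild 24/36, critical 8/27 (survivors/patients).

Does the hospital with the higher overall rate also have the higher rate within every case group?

Yes

Severe: Mercy 6/12 = 50.0%, Mount Carmel 7/16 = 43.8% → Mercy
Mild: Mercy 17/22 = 77.3%, Mount Carmel 24/36 = 66.7% → Mercy
Critical: Mercy 6/17 = 35.3%, Mount Carmel 8/27 = 29.6% → Mercy
Overall: Mercy 29/51 = 56.9%, Mount Carmel 39/79 = 49.4% → Mercy
Mercy wins overall and in every case group — no reversal.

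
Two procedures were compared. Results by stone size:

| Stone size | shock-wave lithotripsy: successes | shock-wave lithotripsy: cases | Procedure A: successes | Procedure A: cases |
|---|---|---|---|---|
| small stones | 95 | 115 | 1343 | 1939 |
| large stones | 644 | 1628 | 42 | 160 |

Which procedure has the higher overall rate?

Small stones: shock-wave lithotripsy 95/115 = 82.6%, Procedure A 1343/1939 = 69.3% → shock-wave lithotripsy
Large stones: shock-wave lithotripsy 644/1628 = 39.6%, Procedure A 42/160 = 26.2% → shock-wave lithotripsy
Overall: shock-wave lithotripsy 739/1743 = 42.4%, Procedure A 1385/2099 = 66.0% → Procedure A
(Shock-wave lithotripsy wins every stone group but Procedure A wins overall — shock-wave lithotripsy's cases skew toward the low-rate large stones group.)

Procedure A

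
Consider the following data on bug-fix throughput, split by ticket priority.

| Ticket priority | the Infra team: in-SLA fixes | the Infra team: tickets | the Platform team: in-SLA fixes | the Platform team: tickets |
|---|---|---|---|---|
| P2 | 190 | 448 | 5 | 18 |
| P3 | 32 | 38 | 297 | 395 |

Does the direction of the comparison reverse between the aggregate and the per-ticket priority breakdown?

Yes

P2: the Infra team 190/448 = 42.4%, the Platform team 5/18 = 27.8% → the Infra team
P3: the Infra team 32/38 = 84.2%, the Platform team 297/395 = 75.2% → the Infra team
Overall: the Infra team 222/486 = 45.7%, the Platform team 302/413 = 73.1% → the Platform team
The Infra team wins each ticket group but the Platform team wins overall — the comparison reverses. The Infra team's tickets skew toward P2, which has a lower base rate.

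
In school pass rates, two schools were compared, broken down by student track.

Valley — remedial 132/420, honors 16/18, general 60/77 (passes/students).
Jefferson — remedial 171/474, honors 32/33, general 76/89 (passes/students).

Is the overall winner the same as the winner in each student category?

Yes

Remedial: Valley 132/420 = 31.4%, Jefferson 171/474 = 36.1% → Jefferson
Honors: Valley 16/18 = 88.9%, Jefferson 32/33 = 97.0% → Jefferson
General: Valley 60/77 = 77.9%, Jefferson 76/89 = 85.4% → Jefferson
Overall: Valley 208/515 = 40.4%, Jefferson 279/596 = 46.8% → Jefferson
Jefferson wins overall and in every student group — no reversal.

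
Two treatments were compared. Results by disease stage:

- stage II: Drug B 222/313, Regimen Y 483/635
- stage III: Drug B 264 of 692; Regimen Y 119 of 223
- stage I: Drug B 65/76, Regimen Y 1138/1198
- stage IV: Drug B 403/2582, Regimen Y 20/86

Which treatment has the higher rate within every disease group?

Stage II: Drug B 222/313 = 70.9%, Regimen Y 483/635 = 76.1% → Regimen Y
Stage III: Drug B 264/692 = 38.2%, Regimen Y 119/223 = 53.4% → Regimen Y
Stage I: Drug B 65/76 = 85.5%, Regimen Y 1138/1198 = 95.0% → Regimen Y
Stage IV: Drug B 403/2582 = 15.6%, Regimen Y 20/86 = 23.3% → Regimen Y
Regimen Y has the higher rate in all 4 groups.

Regimen Y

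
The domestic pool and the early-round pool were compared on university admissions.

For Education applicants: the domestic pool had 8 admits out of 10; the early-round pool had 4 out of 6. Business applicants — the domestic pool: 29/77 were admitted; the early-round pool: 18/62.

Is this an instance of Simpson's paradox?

No

Education: the domestic pool 8/10 = 80.0%, the early-round pool 4/6 = 66.7% → the domestic pool
Business: the domestic pool 29/77 = 37.7%, the early-round pool 18/62 = 29.0% → the domestic pool
Overall: the domestic pool 37/87 = 42.5%, the early-round pool 22/68 = 32.4% → the domestic pool
The domestic pool wins overall and in every department group — no reversal.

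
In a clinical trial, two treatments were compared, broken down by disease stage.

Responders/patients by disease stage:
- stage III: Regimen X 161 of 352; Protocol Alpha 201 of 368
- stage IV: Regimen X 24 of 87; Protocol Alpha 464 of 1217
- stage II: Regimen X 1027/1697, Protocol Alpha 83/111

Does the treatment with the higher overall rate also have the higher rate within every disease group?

No

Stage III: Regimen X 161/352 = 45.7%, Protocol Alpha 201/368 = 54.6% → Protocol Alpha
Stage IV: Regimen X 24/87 = 27.6%, Protocol Alpha 464/1217 = 38.1% → Protocol Alpha
Stage II: Regimen X 1027/1697 = 60.5%, Protocol Alpha 83/111 = 74.8% → Protocol Alpha
Overall: Regimen X 1212/2136 = 56.7%, Protocol Alpha 748/1696 = 44.1% → Regimen X
Protocol Alpha wins each disease group but Regimen X wins overall — the comparison reverses. Protocol Alpha's patients skew toward stage IV, which has a lower base rate.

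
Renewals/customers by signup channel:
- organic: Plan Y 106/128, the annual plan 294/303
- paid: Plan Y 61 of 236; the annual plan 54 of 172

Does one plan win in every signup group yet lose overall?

No

Organic: Plan Y 106/128 = 82.8%, the annual plan 294/303 = 97.0% → the annual plan
Paid: Plan Y 61/236 = 25.8%, the annual plan 54/172 = 31.4% → the annual plan
Overall: Plan Y 167/364 = 45.9%, the annual plan 348/475 = 73.3% → the annual plan
The annual plan wins overall and in every signup group — no reversal.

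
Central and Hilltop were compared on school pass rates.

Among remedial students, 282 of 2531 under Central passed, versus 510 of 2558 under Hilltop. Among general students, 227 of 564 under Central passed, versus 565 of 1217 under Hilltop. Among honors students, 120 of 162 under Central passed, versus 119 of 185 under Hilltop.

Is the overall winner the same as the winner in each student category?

Remedial: Central 282/2531 = 11.1%, Hilltop 510/2558 = 19.9% → Hilltop
General: Central 227/564 = 40.2%, Hilltop 565/1217 = 46.4% → Hilltop
Honors: Central 120/162 = 74.1%, Hilltop 119/185 = 64.3% → Central
Overall: Central 629/3257 = 19.3%, Hilltop 1194/3960 = 30.2% → Hilltop
Neither sweeps: Central wins 1 of 3 groups, Hilltop wins 2. Hilltop wins overall but not every group — no Simpson reversal.

No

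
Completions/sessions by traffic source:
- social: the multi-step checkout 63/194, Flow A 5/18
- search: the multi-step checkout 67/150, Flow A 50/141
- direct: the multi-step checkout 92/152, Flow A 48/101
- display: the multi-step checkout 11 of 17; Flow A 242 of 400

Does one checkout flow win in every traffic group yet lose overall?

Yes

Social: the multi-step checkout 63/194 = 32.5%, Flow A 5/18 = 27.8% → the multi-step checkout
Search: the multi-step checkout 67/150 = 44.7%, Flow A 50/141 = 35.5% → the multi-step checkout
Direct: the multi-step checkout 92/152 = 60.5%, Flow A 48/101 = 47.5% → the multi-step checkout
Display: the multi-step checkout 11/17 = 64.7%, Flow A 242/400 = 60.5% → the multi-step checkout
Overall: the multi-step checkout 233/513 = 45.4%, Flow A 345/660 = 52.3% → Flow A
The multi-step checkout wins each traffic group but Flow A wins overall — the comparison reverses. The multi-step checkout's sessions skew toward social, which has a lower base rate.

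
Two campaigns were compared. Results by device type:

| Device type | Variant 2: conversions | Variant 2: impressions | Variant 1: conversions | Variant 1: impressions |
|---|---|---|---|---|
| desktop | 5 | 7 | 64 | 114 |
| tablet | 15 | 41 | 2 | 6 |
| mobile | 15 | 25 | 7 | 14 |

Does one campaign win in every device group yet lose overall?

Yes

Desktop: Variant 2 5/7 = 71.4%, Variant 1 64/114 = 56.1% → Variant 2
Tablet: Variant 2 15/41 = 36.6%, Variant 1 2/6 = 33.3% → Variant 2
Mobile: Variant 2 15/25 = 60.0%, Variant 1 7/14 = 50.0% → Variant 2
Overall: Variant 2 35/73 = 47.9%, Variant 1 73/134 = 54.5% → Variant 1
Variant 2 wins each device group but Variant 1 wins overall — the comparison reverses. Variant 2's impressions skew toward tablet, which has a lower base rate.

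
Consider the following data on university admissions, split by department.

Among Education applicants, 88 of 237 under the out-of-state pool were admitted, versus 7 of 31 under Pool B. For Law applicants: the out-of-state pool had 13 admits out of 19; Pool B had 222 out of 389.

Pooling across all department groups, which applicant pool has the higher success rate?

Pool B

Education: the out-of-state pool 88/237 = 37.1%, Pool B 7/31 = 22.6% → the out-of-state pool
Law: the out-of-state pool 13/19 = 68.4%, Pool B 222/389 = 57.1% → the out-of-state pool
Overall: the out-of-state pool 101/256 = 39.5%, Pool B 229/420 = 54.5% → Pool B
(The out-of-state pool wins every department group but Pool B wins overall — the out-of-state pool's applicants skew toward the low-rate Education group.)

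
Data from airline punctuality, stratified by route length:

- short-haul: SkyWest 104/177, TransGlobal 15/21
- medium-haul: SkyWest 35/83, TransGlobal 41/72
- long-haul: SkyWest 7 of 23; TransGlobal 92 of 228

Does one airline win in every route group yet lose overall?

Short-haul: SkyWest 104/177 = 58.8%, TransGlobal 15/21 = 71.4% → TransGlobal
Medium-haul: SkyWest 35/83 = 42.2%, TransGlobal 41/72 = 56.9% → TransGlobal
Long-haul: SkyWest 7/23 = 30.4%, TransGlobal 92/228 = 40.4% → TransGlobal
Overall: SkyWest 146/283 = 51.6%, TransGlobal 148/321 = 46.1% → SkyWest
TransGlobal wins each route group but SkyWest wins overall — the comparison reverses. TransGlobal's flights skew toward long-haul, which has a lower base rate.

Yes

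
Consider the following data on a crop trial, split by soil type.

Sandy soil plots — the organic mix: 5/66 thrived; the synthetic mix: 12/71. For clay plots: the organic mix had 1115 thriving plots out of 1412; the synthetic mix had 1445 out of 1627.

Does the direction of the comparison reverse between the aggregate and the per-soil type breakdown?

No

Sandy soil: the organic mix 5/66 = 7.6%, the synthetic mix 12/71 = 16.9% → the synthetic mix
Clay: the organic mix 1115/1412 = 79.0%, the synthetic mix 1445/1627 = 88.8% → the synthetic mix
Overall: the organic mix 1120/1478 = 75.8%, the synthetic mix 1457/1698 = 85.8% → the synthetic mix
The synthetic mix wins overall and in every soil group — no reversal.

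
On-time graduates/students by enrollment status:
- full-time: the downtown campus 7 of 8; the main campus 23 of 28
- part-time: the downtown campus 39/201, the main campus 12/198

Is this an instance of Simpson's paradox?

Full-time: the downtown campus 7/8 = 87.5%, the main campus 23/28 = 82.1% → the downtown campus
Part-time: the downtown campus 39/201 = 19.4%, the main campus 12/198 = 6.1% → the downtown campus
Overall: the downtown campus 46/209 = 22.0%, the main campus 35/226 = 15.5% → the downtown campus
The downtown campus wins overall and in every enrollment group — no reversal.

No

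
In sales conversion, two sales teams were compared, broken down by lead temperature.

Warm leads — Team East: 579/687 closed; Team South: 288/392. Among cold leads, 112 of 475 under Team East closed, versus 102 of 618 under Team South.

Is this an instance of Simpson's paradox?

No

Warm: Team East 579/687 = 84.3%, Team South 288/392 = 73.5% → Team East
Cold: Team East 112/475 = 23.6%, Team South 102/618 = 16.5% → Team East
Overall: Team East 691/1162 = 59.5%, Team South 390/1010 = 38.6% → Team East
Team East wins overall and in every lead group — no reversal.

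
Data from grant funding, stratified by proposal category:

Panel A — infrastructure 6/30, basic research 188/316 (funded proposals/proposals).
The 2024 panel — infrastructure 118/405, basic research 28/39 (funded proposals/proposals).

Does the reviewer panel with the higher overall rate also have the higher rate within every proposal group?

No

Infrastructure: Panel A 6/30 = 20.0%, the 2024 panel 118/405 = 29.1% → the 2024 panel
Basic research: Panel A 188/316 = 59.5%, the 2024 panel 28/39 = 71.8% → the 2024 panel
Overall: Panel A 194/346 = 56.1%, the 2024 panel 146/444 = 32.9% → Panel A
The 2024 panel wins each proposal group but Panel A wins overall — the comparison reverses. The 2024 panel's proposals skew toward infrastructure, which has a lower base rate.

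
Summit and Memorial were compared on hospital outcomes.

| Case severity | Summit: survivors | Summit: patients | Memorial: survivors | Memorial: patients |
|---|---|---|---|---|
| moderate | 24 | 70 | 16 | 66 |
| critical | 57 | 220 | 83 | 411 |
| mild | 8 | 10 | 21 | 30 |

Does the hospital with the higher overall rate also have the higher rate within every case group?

Yes

Moderate: Summit 24/70 = 34.3%, Memorial 16/66 = 24.2% → Summit
Critical: Summit 57/220 = 25.9%, Memorial 83/411 = 20.2% → Summit
Mild: Summit 8/10 = 80.0%, Memorial 21/30 = 70.0% → Summit
Overall: Summit 89/300 = 29.7%, Memorial 120/507 = 23.7% → Summit
Summit wins overall and in every case group — no reversal.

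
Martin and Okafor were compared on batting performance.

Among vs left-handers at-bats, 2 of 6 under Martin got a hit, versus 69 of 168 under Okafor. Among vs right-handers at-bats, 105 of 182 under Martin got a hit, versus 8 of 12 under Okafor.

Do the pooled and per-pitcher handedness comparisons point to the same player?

No

Vs left-handers: Martin 2/6 = 33.3%, Okafor 69/168 = 41.1% → Okafor
Vs right-handers: Martin 105/182 = 57.7%, Okafor 8/12 = 66.7% → Okafor
Overall: Martin 107/188 = 56.9%, Okafor 77/180 = 42.8% → Martin
Okafor wins each pitcher group but Martin wins overall — the comparison reverses. Okafor's at-bats skew toward vs left-handers, which has a lower base rate.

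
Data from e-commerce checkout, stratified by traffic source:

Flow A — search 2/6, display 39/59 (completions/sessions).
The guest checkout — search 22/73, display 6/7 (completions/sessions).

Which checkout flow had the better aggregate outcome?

Flow A

Search: Flow A 2/6 = 33.3%, the guest checkout 22/73 = 30.1% → Flow A
Display: Flow A 39/59 = 66.1%, the guest checkout 6/7 = 85.7% → the guest checkout
Overall: Flow A 41/65 = 63.1%, the guest checkout 28/80 = 35.0% → Flow A
(Neither sweeps every traffic group, but Flow A has the higher pooled rate.)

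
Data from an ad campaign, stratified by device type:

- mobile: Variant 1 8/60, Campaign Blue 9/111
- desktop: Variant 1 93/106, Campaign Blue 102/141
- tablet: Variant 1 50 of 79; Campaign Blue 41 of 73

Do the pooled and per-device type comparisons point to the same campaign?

Mobile: Variant 1 8/60 = 13.3%, Campaign Blue 9/111 = 8.1% → Variant 1
Desktop: Variant 1 93/106 = 87.7%, Campaign Blue 102/141 = 72.3% → Variant 1
Tablet: Variant 1 50/79 = 63.3%, Campaign Blue 41/73 = 56.2% → Variant 1
Overall: Variant 1 151/245 = 61.6%, Campaign Blue 152/325 = 46.8% → Variant 1
Variant 1 wins overall and in every device group — no reversal.

Yes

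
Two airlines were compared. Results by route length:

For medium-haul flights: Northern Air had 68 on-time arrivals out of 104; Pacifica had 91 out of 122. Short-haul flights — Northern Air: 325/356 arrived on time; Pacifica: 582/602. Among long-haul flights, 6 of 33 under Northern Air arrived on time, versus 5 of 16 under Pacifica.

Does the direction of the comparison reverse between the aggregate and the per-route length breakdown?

Medium-haul: Northern Air 68/104 = 65.4%, Pacifica 91/122 = 74.6% → Pacifica
Short-haul: Northern Air 325/356 = 91.3%, Pacifica 582/602 = 96.7% → Pacifica
Long-haul: Northern Air 6/33 = 18.2%, Pacifica 5/16 = 31.2% → Pacifica
Overall: Northern Air 399/493 = 80.9%, Pacifica 678/740 = 91.6% → Pacifica
Pacifica wins overall and in every route group — no reversal.

No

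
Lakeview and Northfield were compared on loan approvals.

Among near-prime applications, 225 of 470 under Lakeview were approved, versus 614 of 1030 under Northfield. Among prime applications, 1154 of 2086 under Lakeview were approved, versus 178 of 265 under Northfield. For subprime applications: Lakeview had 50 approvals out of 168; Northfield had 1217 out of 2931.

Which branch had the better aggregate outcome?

Near-prime: Lakeview 225/470 = 47.9%, Northfield 614/1030 = 59.6% → Northfield
Prime: Lakeview 1154/2086 = 55.3%, Northfield 178/265 = 67.2% → Northfield
Subprime: Lakeview 50/168 = 29.8%, Northfield 1217/2931 = 41.5% → Northfield
Overall: Lakeview 1429/2724 = 52.5%, Northfield 2009/4226 = 47.5% → Lakeview
(Northfield wins every credit group but Lakeview wins overall — Northfield's applications skew toward the low-rate subprime group.)

Lakeview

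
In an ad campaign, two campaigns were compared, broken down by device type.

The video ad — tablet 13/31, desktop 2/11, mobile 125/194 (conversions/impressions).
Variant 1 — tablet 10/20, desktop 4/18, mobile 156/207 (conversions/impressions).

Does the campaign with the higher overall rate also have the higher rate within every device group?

Tablet: the video ad 13/31 = 41.9%, Variant 1 10/20 = 50.0% → Variant 1
Desktop: the video ad 2/11 = 18.2%, Variant 1 4/18 = 22.2% → Variant 1
Mobile: the video ad 125/194 = 64.4%, Variant 1 156/207 = 75.4% → Variant 1
Overall: the video ad 140/236 = 59.3%, Variant 1 170/245 = 69.4% → Variant 1
Variant 1 wins overall and in every device group — no reversal.

Yes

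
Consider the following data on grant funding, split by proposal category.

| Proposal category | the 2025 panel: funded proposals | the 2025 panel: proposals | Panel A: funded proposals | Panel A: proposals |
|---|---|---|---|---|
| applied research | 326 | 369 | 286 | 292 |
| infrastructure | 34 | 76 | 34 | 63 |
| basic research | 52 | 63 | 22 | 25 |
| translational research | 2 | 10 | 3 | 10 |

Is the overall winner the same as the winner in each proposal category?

Yes

Applied research: the 2025 panel 326/369 = 88.3%, Panel A 286/292 = 97.9% → Panel A
Infrastructure: the 2025 panel 34/76 = 44.7%, Panel A 34/63 = 54.0% → Panel A
Basic research: the 2025 panel 52/63 = 82.5%, Panel A 22/25 = 88.0% → Panel A
Translational research: the 2025 panel 2/10 = 20.0%, Panel A 3/10 = 30.0% → Panel A
Overall: the 2025 panel 414/518 = 79.9%, Panel A 345/390 = 88.5% → Panel A
Panel A wins overall and in every proposal group — no reversal.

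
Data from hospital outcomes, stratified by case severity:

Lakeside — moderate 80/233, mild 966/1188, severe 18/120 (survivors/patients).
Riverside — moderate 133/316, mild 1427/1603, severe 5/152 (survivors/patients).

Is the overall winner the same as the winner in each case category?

Moderate: Lakeside 80/233 = 34.3%, Riverside 133/316 = 42.1% → Riverside
Mild: Lakeside 966/1188 = 81.3%, Riverside 1427/1603 = 89.0% → Riverside
Severe: Lakeside 18/120 = 15.0%, Riverside 5/152 = 3.3% → Lakeside
Overall: Lakeside 1064/1541 = 69.0%, Riverside 1565/2071 = 75.6% → Riverside
Neither sweeps: Lakeside wins 1 of 3 groups, Riverside wins 2. Riverside wins overall but not every group — no Simpson reversal.

No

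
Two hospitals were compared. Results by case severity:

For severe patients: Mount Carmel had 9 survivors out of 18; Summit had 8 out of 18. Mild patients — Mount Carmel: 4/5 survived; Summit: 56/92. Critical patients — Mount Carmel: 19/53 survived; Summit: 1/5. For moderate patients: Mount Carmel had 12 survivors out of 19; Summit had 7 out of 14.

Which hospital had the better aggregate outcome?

Severe: Mount Carmel 9/18 = 50.0%, Summit 8/18 = 44.4% → Mount Carmel
Mild: Mount Carmel 4/5 = 80.0%, Summit 56/92 = 60.9% → Mount Carmel
Critical: Mount Carmel 19/53 = 35.8%, Summit 1/5 = 20.0% → Mount Carmel
Moderate: Mount Carmel 12/19 = 63.2%, Summit 7/14 = 50.0% → Mount Carmel
Overall: Mount Carmel 44/95 = 46.3%, Summit 72/129 = 55.8% → Summit
(Mount Carmel wins every case group but Summit wins overall — Mount Carmel's patients skew toward the low-rate critical group.)

Summit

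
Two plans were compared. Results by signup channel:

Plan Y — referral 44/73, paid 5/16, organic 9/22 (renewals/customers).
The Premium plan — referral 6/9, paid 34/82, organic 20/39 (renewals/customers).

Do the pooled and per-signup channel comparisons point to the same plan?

Referral: Plan Y 44/73 = 60.3%, the Premium plan 6/9 = 66.7% → the Premium plan
Paid: Plan Y 5/16 = 31.2%, the Premium plan 34/82 = 41.5% → the Premium plan
Organic: Plan Y 9/22 = 40.9%, the Premium plan 20/39 = 51.3% → the Premium plan
Overall: Plan Y 58/111 = 52.3%, the Premium plan 60/130 = 46.2% → Plan Y
The Premium plan wins each signup group but Plan Y wins overall — the comparison reverses. The Premium plan's customers skew toward paid, which has a lower base rate.

No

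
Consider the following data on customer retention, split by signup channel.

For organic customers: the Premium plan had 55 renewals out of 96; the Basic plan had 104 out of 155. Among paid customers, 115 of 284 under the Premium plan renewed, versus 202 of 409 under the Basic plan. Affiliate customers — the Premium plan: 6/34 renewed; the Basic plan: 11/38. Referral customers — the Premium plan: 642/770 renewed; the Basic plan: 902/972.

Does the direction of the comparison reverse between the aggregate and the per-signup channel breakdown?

No

Organic: the Premium plan 55/96 = 57.3%, the Basic plan 104/155 = 67.1% → the Basic plan
Paid: the Premium plan 115/284 = 40.5%, the Basic plan 202/409 = 49.4% → the Basic plan
Affiliate: the Premium plan 6/34 = 17.6%, the Basic plan 11/38 = 28.9% → the Basic plan
Referral: the Premium plan 642/770 = 83.4%, the Basic plan 902/972 = 92.8% → the Basic plan
Overall: the Premium plan 818/1184 = 69.1%, the Basic plan 1219/1574 = 77.4% → the Basic plan
The Basic plan wins overall and in every signup group — no reversal.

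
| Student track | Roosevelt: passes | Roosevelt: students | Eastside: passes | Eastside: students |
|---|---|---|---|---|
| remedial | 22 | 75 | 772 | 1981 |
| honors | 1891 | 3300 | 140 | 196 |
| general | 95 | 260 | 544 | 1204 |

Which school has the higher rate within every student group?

Eastside

Remedial: Roosevelt 22/75 = 29.3%, Eastside 772/1981 = 39.0% → Eastside
Honors: Roosevelt 1891/3300 = 57.3%, Eastside 140/196 = 71.4% → Eastside
General: Roosevelt 95/260 = 36.5%, Eastside 544/1204 = 45.2% → Eastside
Eastside has the higher rate in all 3 groups.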